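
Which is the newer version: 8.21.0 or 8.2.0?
8.21.0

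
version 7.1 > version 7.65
False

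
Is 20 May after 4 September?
No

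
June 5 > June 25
False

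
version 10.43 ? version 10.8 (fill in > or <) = >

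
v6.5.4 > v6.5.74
False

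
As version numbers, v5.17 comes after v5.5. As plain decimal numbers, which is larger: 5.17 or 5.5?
5.5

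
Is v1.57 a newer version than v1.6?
Yes. Version numbers are compared segment by segment as integers, not as decimals: minor version 57 > 6, so v1.57 > v1.6 (even though the decimal 1.57 < 1.6).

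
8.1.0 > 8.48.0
False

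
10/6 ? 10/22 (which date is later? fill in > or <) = <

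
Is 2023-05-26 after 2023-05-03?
Yes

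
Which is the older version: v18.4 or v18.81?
v18.4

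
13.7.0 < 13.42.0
True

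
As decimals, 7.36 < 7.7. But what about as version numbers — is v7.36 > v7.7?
True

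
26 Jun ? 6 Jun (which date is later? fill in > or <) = >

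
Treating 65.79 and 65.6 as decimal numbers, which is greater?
65.79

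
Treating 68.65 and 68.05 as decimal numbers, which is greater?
68.65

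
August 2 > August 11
False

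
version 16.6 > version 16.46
False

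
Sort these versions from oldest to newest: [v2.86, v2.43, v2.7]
[v2.7, v2.43, v2.86]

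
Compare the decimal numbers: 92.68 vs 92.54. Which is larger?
92.68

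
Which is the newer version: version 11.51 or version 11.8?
version 11.51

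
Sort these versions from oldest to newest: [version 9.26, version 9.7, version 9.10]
[version 9.7, version 9.10, version 9.26]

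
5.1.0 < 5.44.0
True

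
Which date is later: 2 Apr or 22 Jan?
2 Apr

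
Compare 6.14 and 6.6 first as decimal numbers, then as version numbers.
As decimals: 6.14 < 6.6. As versions: v6.14 > v6.6 (minor version 14 > 6).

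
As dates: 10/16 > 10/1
True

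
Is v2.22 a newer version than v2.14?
Yes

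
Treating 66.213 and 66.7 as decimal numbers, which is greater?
66.7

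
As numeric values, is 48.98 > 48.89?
True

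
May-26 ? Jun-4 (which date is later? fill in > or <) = <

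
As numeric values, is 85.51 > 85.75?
False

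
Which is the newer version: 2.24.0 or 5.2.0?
5.2.0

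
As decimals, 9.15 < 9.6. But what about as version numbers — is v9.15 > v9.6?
True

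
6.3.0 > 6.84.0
False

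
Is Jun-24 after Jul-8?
No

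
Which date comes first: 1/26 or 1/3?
1/3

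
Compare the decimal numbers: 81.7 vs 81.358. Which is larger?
81.7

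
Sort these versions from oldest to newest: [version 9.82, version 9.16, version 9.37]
[version 9.16, version 9.37, version 9.82]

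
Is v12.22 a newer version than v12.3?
Yes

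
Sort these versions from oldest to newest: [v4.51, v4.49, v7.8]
[v4.49, v4.51, v7.8]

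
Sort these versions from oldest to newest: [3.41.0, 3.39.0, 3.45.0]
[3.39.0, 3.41.0, 3.45.0]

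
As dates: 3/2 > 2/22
True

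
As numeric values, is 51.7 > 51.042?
True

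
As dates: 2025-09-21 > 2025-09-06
True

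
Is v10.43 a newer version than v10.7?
Yes. Version numbers are compared segment by segment as integers, not as decimals: minor version 43 > 7, so v10.43 > v10.7 (even though the decimal 10.43 < 10.7).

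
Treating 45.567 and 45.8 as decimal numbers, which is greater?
45.8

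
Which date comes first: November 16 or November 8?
November 8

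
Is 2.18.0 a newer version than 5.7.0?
No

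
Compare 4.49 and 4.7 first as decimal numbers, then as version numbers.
As decimals: 4.49 < 4.7. As versions: v4.49 > v4.7 (minor version 49 > 7).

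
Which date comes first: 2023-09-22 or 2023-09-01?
2023-09-01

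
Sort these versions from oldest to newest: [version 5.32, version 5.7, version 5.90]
[version 5.7, version 5.32, version 5.90]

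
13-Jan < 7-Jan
False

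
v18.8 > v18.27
False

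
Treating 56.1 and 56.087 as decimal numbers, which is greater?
56.1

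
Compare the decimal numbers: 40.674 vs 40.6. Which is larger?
40.674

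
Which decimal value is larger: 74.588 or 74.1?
74.588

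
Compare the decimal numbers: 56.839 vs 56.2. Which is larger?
56.839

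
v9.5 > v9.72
False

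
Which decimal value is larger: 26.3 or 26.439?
26.439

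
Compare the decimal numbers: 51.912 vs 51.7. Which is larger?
51.912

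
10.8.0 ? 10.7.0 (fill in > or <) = >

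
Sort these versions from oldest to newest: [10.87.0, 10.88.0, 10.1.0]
[10.1.0, 10.87.0, 10.88.0]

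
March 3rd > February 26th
True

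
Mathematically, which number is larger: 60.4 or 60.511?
60.511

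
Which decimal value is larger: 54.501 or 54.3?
54.501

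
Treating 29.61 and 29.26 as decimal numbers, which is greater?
29.61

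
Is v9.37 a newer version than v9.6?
Yes. Version numbers are compared segment by segment as integers, not as decimals: minor version 37 > 6, so v9.37 > v9.6 (even though the decimal 9.37 < 9.6).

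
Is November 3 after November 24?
No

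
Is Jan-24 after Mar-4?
No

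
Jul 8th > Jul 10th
False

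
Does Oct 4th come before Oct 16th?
Yes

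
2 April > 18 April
False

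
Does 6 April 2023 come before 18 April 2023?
Yes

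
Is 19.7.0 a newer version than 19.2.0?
Yes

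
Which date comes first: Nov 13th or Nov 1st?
Nov 1st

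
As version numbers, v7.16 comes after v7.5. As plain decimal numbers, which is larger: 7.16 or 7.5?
7.5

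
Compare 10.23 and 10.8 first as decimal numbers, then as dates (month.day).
As decimals: 10.23 < 10.8. As dates: 10/23 is later than 10/8 (day 23 > day 8).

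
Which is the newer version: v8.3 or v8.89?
v8.89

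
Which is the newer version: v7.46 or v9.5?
v9.5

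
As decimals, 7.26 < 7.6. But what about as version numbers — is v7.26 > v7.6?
True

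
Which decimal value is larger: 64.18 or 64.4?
64.4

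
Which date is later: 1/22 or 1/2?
1/22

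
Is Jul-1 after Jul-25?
No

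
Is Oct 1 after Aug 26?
Yes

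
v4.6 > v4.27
False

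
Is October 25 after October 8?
Yes. Day 25 comes after day 8 in October — this is a date comparison, not a decimal one (the decimal 10.25 would be smaller than 10.8).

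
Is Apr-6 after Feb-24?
Yes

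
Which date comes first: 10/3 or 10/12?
10/3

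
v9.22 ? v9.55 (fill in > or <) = <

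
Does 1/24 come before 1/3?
No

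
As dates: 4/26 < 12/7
True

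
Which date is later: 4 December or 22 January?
4 December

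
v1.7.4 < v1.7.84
True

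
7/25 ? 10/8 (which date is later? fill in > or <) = <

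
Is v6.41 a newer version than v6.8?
Yes. Version numbers are compared segment by segment as integers, not as decimals: minor version 41 > 8, so v6.41 > v6.8 (even though the decimal 6.41 < 6.8).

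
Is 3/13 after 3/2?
Yes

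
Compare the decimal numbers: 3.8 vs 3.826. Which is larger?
3.826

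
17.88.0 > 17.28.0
True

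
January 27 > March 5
False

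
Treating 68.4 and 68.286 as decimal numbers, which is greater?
68.4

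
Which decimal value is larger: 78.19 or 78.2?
78.2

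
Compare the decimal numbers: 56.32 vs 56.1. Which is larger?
56.32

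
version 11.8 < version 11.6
False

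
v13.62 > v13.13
True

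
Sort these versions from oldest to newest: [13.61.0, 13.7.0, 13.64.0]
[13.7.0, 13.61.0, 13.64.0]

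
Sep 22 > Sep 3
True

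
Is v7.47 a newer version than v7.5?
Yes. Version numbers are compared segment by segment as integers, not as decimals: minor version 47 > 5, so v7.47 > v7.5 (even though the decimal 7.47 < 7.5).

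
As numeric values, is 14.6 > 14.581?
True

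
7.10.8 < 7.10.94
True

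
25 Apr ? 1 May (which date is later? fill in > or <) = <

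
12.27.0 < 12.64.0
True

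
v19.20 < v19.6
False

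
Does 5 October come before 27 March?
No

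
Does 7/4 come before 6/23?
No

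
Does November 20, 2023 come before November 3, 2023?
No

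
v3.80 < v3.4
False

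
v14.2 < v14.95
True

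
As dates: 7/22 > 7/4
True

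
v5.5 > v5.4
True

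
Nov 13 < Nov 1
False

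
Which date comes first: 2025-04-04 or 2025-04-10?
2025-04-04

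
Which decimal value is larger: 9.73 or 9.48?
9.73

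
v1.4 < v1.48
True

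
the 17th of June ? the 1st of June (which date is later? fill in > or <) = >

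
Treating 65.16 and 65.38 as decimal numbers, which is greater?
65.38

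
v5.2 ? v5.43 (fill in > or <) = <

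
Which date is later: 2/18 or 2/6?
2/18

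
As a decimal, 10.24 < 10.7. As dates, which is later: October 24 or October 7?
October 24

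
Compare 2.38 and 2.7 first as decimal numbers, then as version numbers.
As decimals: 2.38 < 2.7. As versions: v2.38 > v2.7 (minor version 38 > 7).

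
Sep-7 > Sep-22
False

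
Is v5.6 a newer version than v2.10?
Yes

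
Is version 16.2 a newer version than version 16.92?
No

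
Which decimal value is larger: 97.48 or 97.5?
97.5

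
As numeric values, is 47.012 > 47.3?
False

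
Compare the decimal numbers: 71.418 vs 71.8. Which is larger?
71.8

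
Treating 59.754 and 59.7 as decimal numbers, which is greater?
59.754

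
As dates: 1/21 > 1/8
True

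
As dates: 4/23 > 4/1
True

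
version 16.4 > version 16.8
False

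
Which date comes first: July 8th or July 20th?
July 8th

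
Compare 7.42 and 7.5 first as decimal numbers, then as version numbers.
As decimals: 7.42 < 7.5. As versions: v7.42 > v7.5 (minor version 42 > 5).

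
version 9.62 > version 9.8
True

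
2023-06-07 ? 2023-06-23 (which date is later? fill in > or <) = <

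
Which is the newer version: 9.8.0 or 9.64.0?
9.64.0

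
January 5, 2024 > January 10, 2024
False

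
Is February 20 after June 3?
No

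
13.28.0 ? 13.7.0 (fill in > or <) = >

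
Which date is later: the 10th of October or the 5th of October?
the 10th of October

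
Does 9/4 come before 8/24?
No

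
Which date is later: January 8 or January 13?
January 13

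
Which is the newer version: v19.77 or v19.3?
v19.77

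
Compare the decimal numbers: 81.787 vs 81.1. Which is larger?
81.787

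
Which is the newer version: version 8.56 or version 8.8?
version 8.56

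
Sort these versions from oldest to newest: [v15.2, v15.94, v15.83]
[v15.2, v15.83, v15.94]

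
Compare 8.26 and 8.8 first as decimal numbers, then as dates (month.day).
As decimals: 8.26 < 8.8. As dates: 8/26 is later than 8/8 (day 26 > day 8).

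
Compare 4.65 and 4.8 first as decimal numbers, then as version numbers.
As decimals: 4.65 < 4.8. As versions: v4.65 > v4.8 (minor version 65 > 8).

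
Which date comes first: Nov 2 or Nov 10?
Nov 2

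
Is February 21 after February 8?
Yes. Day 21 comes after day 8 in February — this is a date comparison, not a decimal one (the decimal 2.21 would be smaller than 2.8).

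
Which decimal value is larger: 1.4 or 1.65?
1.65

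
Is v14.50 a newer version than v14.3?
Yes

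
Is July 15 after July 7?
Yes. Day 15 comes after day 7 in July — this is a date comparison, not a decimal one (the decimal 7.15 would be smaller than 7.7).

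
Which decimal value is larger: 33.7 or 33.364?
33.7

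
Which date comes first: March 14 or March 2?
March 2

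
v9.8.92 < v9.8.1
False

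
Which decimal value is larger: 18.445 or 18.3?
18.445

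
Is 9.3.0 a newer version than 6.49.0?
Yes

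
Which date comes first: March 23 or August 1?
March 23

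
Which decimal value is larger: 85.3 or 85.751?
85.751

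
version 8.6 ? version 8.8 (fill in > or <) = <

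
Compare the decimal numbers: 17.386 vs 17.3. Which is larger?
17.386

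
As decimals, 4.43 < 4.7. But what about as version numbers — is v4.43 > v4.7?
True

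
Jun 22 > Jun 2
True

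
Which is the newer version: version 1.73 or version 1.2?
version 1.73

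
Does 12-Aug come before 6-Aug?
No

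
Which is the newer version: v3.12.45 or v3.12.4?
v3.12.45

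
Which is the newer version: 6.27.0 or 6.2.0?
6.27.0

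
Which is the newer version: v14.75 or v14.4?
v14.75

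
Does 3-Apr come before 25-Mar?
No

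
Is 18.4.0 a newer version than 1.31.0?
Yes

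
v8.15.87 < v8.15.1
False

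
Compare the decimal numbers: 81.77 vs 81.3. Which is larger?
81.77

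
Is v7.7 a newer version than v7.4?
Yes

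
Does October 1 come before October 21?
Yes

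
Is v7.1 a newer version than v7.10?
No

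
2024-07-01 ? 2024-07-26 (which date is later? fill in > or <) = <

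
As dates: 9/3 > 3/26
True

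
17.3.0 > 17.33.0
False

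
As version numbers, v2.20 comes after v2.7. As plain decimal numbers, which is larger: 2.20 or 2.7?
2.7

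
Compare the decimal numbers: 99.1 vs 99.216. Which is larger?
99.216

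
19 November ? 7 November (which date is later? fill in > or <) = >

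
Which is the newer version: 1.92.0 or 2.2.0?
2.2.0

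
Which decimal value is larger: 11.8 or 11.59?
11.8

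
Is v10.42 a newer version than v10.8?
Yes. Version numbers are compared segment by segment as integers, not as decimals: minor version 42 > 8, so v10.42 > v10.8 (even though the decimal 10.42 < 10.8).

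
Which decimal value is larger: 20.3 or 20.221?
20.3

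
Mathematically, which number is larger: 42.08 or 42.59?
42.59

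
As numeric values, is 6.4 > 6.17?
True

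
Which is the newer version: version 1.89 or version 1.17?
version 1.89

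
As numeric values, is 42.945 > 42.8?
True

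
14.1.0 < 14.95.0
True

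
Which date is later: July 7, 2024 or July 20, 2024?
July 20, 2024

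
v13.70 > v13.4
True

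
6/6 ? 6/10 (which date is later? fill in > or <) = <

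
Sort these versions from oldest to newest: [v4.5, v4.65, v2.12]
[v2.12, v4.5, v4.65]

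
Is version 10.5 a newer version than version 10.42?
No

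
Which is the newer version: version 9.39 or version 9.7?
version 9.39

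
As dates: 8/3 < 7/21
False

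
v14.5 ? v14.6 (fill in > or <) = <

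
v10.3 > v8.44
True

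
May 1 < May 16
True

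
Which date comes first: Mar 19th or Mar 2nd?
Mar 2nd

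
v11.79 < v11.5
False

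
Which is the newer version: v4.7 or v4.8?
v4.8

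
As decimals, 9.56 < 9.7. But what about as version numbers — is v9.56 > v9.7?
True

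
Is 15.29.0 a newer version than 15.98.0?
No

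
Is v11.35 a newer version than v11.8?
Yes. Version numbers are compared segment by segment as integers, not as decimals: minor version 35 > 8, so v11.35 > v11.8 (even though the decimal 11.35 < 11.8).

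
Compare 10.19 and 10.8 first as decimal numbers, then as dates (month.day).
As decimals: 10.19 < 10.8. As dates: 10/19 is later than 10/8 (day 19 > day 8).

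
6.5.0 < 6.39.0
True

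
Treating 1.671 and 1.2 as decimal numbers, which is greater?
1.671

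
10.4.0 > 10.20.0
False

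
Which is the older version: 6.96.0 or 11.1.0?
6.96.0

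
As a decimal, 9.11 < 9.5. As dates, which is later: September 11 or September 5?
September 11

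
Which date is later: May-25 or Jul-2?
Jul-2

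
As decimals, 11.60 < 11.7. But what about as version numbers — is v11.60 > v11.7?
True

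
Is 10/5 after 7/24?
Yes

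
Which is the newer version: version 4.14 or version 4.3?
version 4.14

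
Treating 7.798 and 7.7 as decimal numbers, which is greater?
7.798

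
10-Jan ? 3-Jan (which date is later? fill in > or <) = >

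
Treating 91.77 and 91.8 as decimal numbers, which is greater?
91.8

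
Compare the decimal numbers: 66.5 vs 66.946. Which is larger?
66.946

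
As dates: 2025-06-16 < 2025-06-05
False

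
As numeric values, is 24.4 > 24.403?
False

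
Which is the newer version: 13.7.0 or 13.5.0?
13.7.0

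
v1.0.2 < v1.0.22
True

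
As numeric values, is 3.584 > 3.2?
True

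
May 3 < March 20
False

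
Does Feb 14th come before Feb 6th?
No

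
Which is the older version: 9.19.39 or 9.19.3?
9.19.3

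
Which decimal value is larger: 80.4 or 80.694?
80.694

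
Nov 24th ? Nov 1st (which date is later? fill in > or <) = >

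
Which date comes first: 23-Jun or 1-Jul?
23-Jun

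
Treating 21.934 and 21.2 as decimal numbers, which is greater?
21.934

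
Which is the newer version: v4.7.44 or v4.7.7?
v4.7.44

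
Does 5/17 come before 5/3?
No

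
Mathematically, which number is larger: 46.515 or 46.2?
46.515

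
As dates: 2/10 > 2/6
True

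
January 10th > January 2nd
True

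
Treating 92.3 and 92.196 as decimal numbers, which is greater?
92.3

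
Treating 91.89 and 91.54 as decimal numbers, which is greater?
91.89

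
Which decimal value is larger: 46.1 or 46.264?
46.264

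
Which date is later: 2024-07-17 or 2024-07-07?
2024-07-17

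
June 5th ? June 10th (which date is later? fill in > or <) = <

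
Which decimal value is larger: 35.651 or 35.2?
35.651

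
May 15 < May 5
False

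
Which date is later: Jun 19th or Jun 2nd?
Jun 19th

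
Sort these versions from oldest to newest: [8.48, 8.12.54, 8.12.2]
[8.12.2, 8.12.54, 8.48]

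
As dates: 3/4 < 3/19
True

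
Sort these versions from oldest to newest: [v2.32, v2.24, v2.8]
[v2.8, v2.24, v2.32]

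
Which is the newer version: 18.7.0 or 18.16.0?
18.16.0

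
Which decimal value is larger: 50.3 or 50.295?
50.3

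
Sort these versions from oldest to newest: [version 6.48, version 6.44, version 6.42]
[version 6.42, version 6.44, version 6.48]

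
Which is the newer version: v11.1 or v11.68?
v11.68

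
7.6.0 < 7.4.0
False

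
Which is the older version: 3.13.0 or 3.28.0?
3.13.0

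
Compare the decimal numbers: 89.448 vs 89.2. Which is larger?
89.448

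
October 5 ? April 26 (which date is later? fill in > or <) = >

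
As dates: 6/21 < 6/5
False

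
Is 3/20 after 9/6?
No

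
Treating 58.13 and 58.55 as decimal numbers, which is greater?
58.55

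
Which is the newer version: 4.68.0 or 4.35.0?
4.68.0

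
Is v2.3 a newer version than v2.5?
No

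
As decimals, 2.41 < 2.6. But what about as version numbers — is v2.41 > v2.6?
True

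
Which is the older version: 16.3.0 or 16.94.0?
16.3.0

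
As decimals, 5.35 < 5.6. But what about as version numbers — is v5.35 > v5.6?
True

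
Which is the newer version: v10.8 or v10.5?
v10.8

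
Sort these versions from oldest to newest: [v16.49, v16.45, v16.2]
[v16.2, v16.45, v16.49]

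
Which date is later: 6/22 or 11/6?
11/6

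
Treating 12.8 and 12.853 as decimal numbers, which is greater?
12.853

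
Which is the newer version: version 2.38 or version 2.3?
version 2.38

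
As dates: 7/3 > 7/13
False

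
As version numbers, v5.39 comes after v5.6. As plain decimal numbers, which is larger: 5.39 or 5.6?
5.6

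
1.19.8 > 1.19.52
False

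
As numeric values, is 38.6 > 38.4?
True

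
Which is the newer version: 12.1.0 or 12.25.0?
12.25.0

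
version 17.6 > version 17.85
False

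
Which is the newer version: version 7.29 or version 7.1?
version 7.29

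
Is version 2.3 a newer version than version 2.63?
No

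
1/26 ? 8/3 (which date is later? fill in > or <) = <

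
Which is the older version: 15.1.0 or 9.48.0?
9.48.0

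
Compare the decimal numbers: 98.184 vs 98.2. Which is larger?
98.2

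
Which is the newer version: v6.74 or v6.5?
v6.74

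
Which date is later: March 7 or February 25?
March 7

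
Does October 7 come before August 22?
No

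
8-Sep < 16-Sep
True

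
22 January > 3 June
False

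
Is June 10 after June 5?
Yes. Day 10 comes after day 5 in June — this is a date comparison, not a decimal one (the decimal 6.10 would be smaller than 6.5).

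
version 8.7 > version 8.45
False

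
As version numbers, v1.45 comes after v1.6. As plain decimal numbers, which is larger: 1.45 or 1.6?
1.6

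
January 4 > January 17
False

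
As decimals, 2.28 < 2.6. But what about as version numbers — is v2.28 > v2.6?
True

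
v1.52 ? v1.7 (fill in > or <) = >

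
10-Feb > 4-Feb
True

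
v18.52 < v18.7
False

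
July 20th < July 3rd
False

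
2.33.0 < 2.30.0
False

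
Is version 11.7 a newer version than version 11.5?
Yes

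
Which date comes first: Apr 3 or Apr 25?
Apr 3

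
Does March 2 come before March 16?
Yes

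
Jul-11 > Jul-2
True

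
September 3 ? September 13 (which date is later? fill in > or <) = <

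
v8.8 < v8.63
True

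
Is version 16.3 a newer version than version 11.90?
Yes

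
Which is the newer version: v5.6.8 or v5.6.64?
v5.6.64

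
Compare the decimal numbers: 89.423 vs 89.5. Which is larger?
89.5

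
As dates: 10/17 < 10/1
False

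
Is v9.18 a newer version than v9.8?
Yes. Version numbers are compared segment by segment as integers, not as decimals: minor version 18 > 8, so v9.18 > v9.8 (even though the decimal 9.18 < 9.8).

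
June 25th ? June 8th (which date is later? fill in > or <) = >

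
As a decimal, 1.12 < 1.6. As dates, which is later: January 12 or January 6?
January 12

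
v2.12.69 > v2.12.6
True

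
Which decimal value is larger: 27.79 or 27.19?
27.79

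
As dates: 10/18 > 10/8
True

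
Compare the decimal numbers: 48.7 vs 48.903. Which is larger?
48.903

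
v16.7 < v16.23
True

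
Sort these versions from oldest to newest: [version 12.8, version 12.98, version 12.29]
[version 12.8, version 12.29, version 12.98]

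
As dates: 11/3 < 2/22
False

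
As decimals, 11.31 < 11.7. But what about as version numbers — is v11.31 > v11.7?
True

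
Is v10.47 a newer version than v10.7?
Yes. Version numbers are compared segment by segment as integers, not as decimals: minor version 47 > 7, so v10.47 > v10.7 (even though the decimal 10.47 < 10.7).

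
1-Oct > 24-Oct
False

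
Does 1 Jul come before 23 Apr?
No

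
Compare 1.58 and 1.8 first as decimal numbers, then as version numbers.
As decimals: 1.58 < 1.8. As versions: v1.58 > v1.8 (minor version 58 > 8).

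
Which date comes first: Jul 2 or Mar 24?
Mar 24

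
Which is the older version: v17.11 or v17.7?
v17.7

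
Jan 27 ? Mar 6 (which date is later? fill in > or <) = <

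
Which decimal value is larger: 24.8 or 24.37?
24.8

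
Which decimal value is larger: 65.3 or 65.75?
65.75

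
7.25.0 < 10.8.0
True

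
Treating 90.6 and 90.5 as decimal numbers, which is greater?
90.6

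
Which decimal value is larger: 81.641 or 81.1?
81.641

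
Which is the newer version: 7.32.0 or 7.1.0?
7.32.0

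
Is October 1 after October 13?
No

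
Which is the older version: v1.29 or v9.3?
v1.29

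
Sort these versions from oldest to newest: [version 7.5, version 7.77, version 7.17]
[version 7.5, version 7.17, version 7.77]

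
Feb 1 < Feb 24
True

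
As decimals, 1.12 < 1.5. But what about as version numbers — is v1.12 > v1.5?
True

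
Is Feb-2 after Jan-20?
Yes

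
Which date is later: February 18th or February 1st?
February 18th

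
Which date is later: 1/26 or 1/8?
1/26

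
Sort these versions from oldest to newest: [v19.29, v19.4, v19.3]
[v19.3, v19.4, v19.29]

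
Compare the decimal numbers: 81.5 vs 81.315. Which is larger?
81.5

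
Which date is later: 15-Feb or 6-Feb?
15-Feb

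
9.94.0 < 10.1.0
True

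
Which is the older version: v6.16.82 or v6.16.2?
v6.16.2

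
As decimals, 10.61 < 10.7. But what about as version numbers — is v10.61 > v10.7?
True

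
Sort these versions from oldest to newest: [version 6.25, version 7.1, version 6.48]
[version 6.25, version 6.48, version 7.1]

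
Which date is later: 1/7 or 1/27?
1/27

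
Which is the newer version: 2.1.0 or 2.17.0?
2.17.0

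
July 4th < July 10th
True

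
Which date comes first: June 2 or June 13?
June 2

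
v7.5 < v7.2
False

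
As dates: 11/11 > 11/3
True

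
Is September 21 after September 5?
Yes. Day 21 comes after day 5 in September — this is a date comparison, not a decimal one (the decimal 9.21 would be smaller than 9.5).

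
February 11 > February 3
True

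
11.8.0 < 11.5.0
False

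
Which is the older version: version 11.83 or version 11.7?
version 11.7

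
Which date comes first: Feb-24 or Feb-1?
Feb-1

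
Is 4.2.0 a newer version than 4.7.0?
No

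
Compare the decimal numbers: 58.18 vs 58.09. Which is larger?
58.18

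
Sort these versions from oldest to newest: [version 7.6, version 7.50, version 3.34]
[version 3.34, version 7.6, version 7.50]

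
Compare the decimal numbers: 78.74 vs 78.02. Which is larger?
78.74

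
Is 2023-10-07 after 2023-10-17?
No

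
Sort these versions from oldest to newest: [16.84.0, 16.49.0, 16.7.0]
[16.7.0, 16.49.0, 16.84.0]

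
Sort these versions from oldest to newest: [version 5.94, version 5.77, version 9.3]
[version 5.77, version 5.94, version 9.3]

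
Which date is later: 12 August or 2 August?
12 August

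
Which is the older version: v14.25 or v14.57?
v14.25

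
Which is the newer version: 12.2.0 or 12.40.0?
12.40.0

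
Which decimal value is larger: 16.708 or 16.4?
16.708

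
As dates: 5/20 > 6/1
False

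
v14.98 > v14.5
True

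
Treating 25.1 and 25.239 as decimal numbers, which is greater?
25.239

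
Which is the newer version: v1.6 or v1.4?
v1.6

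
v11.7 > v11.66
False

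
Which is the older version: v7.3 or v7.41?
v7.3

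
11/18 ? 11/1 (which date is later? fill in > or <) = >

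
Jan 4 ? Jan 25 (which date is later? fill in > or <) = <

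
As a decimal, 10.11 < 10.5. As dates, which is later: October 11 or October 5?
October 11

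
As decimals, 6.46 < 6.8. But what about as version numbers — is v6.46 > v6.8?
True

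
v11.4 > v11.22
False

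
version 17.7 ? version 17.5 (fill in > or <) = >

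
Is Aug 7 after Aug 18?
No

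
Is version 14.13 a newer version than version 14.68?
No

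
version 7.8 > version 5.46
True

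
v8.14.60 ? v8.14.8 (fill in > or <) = >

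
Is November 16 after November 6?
Yes. Day 16 comes after day 6 in November — this is a date comparison, not a decimal one (the decimal 11.16 would be smaller than 11.6).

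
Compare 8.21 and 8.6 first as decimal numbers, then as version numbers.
As decimals: 8.21 < 8.6. As versions: v8.21 > v8.6 (minor version 21 > 6).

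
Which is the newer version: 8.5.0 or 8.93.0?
8.93.0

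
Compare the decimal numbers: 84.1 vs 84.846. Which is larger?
84.846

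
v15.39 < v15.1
False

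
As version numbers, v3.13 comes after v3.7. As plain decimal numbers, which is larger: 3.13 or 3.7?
3.7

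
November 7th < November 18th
True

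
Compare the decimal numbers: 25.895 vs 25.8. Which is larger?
25.895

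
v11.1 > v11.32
False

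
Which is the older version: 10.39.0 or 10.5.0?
10.5.0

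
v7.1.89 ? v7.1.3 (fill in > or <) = >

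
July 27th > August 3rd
False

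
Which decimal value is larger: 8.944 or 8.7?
8.944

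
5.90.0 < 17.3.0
True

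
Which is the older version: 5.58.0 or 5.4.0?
5.4.0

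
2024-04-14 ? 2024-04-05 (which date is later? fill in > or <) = >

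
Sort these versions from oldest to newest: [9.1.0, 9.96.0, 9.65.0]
[9.1.0, 9.65.0, 9.96.0]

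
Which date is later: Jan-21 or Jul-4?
Jul-4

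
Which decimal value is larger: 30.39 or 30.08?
30.39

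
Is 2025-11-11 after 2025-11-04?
Yes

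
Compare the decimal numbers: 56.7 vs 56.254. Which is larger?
56.7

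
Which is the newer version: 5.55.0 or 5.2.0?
5.55.0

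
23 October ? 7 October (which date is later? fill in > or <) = >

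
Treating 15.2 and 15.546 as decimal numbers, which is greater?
15.546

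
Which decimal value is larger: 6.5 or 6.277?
6.5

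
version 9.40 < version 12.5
True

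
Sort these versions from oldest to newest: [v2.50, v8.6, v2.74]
[v2.50, v2.74, v8.6]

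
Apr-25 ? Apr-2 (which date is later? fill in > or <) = >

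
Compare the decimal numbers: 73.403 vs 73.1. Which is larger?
73.403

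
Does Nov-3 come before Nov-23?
Yes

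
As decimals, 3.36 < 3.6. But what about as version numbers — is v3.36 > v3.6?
True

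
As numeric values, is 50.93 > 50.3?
True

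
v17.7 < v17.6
False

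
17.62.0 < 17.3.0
False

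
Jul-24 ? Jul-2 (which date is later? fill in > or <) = >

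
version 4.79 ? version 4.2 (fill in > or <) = >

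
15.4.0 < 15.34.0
True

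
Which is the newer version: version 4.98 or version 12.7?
version 12.7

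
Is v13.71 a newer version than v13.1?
Yes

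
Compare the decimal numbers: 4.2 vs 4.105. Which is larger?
4.2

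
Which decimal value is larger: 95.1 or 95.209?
95.209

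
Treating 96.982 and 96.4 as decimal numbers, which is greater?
96.982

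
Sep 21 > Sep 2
True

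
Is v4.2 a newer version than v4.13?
No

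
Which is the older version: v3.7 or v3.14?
v3.7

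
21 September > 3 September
True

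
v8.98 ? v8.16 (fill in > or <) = >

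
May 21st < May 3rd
False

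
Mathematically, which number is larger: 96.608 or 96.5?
96.608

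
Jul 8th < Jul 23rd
True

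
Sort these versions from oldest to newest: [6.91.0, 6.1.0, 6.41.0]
[6.1.0, 6.41.0, 6.91.0]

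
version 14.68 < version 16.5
True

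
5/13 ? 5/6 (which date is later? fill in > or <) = >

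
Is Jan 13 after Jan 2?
Yes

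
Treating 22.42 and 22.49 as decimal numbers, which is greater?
22.49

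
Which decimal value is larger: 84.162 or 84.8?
84.8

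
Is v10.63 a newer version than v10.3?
Yes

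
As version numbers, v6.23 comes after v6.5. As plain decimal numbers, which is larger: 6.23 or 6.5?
6.5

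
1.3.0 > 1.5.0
False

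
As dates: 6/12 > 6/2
True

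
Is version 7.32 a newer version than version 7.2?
Yes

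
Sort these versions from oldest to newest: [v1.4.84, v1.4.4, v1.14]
[v1.4.4, v1.4.84, v1.14]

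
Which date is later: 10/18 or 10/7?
10/18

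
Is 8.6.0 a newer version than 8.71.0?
No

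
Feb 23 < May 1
True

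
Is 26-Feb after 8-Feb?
Yes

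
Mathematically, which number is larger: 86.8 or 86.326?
86.8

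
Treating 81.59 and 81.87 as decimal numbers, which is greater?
81.87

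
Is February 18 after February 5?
Yes. Day 18 comes after day 5 in February — this is a date comparison, not a decimal one (the decimal 2.18 would be smaller than 2.5).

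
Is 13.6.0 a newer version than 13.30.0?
No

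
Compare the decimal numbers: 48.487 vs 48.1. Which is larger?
48.487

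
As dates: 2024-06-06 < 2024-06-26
True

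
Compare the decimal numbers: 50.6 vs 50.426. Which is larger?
50.6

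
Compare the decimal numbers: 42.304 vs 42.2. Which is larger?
42.304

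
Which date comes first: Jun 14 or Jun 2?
Jun 2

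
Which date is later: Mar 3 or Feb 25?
Mar 3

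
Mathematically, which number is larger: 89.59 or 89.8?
89.8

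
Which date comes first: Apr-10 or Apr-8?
Apr-8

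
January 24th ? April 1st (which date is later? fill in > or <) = <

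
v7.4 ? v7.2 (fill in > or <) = >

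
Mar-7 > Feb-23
True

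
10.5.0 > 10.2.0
True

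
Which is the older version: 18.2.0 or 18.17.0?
18.2.0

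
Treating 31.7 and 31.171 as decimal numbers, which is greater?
31.7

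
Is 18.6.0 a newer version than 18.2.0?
Yes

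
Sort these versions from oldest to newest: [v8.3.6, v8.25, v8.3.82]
[v8.3.6, v8.3.82, v8.25]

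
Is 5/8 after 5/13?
No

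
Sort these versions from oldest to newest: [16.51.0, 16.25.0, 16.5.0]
[16.5.0, 16.25.0, 16.51.0]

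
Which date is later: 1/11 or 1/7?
1/11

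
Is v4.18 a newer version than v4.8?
Yes. Version numbers are compared segment by segment as integers, not as decimals: minor version 18 > 8, so v4.18 > v4.8 (even though the decimal 4.18 < 4.8).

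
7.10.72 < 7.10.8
False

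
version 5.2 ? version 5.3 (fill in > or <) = <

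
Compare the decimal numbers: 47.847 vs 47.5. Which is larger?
47.847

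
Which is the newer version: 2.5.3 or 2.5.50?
2.5.50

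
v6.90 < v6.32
False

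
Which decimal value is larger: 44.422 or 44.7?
44.7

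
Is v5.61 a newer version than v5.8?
Yes. Version numbers are compared segment by segment as integers, not as decimals: minor version 61 > 8, so v5.61 > v5.8 (even though the decimal 5.61 < 5.8).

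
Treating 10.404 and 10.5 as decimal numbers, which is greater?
10.5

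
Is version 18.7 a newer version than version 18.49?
No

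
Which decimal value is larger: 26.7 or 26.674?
26.7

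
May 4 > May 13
False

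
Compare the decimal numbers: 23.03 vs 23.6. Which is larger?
23.6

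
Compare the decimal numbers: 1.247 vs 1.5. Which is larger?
1.5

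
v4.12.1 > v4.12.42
False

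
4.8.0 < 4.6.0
False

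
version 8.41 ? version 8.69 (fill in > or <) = <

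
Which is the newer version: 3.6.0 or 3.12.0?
3.12.0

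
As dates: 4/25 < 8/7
True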